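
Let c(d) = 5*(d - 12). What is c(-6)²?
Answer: 8100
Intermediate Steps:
c(d) = -60 + 5*d (c(d) = 5*(-12 + d) = -60 + 5*d)
c(-6)² = (-60 + 5*(-6))² = (-60 - 30)² = (-90)² = 8100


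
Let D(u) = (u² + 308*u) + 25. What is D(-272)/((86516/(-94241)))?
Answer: 920451847/86516 ≈ 10639.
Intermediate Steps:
D(u) = 25 + u² + 308*u
D(-272)/((86516/(-94241))) = (25 + (-272)² + 308*(-272))/((86516/(-94241))) = (25 + 73984 - 83776)/((86516*(-1/94241))) = -9767/(-86516/94241) = -9767*(-94241/86516) = 920451847/86516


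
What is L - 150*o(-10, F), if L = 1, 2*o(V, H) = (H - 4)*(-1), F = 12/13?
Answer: -2987/13 ≈ -229.77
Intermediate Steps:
F = 12/13 (F = 12*(1/13) = 12/13 ≈ 0.92308)
o(V, H) = 2 - H/2 (o(V, H) = ((H - 4)*(-1))/2 = ((-4 + H)*(-1))/2 = (4 - H)/2 = 2 - H/2)
L - 150*o(-10, F) = 1 - 150*(2 - ½*12/13) = 1 - 150*(2 - 6/13) = 1 - 150*20/13 = 1 - 3000/13 = -2987/13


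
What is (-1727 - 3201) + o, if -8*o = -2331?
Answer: -37093/8 ≈ -4636.6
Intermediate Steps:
o = 2331/8 (o = -1/8*(-2331) = 2331/8 ≈ 291.38)
(-1727 - 3201) + o = (-1727 - 3201) + 2331/8 = -4928 + 2331/8 = -37093/8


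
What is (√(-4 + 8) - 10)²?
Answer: 64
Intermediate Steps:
(√(-4 + 8) - 10)² = (√4 - 10)² = (2 - 10)² = (-8)² = 64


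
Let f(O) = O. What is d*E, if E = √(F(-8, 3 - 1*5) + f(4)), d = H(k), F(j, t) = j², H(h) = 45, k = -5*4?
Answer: 90*√17 ≈ 371.08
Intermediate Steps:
k = -20
d = 45
E = 2*√17 (E = √((-8)² + 4) = √(64 + 4) = √68 = 2*√17 ≈ 8.2462)
d*E = 45*(2*√17) = 90*√17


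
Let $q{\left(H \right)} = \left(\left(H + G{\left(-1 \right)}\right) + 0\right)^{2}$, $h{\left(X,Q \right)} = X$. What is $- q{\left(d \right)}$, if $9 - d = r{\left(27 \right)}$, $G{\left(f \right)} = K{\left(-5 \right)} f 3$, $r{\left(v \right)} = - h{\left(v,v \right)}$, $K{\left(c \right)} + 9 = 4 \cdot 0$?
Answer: $-3969$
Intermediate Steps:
$K{\left(c \right)} = -9$ ($K{\left(c \right)} = -9 + 4 \cdot 0 = -9 + 0 = -9$)
$r{\left(v \right)} = - v$
$G{\left(f \right)} = - 27 f$ ($G{\left(f \right)} = - 9 f 3 = - 27 f$)
$d = 36$ ($d = 9 - \left(-1\right) 27 = 9 - -27 = 9 + 27 = 36$)
$q{\left(H \right)} = \left(27 + H\right)^{2}$ ($q{\left(H \right)} = \left(\left(H - -27\right) + 0\right)^{2} = \left(\left(H + 27\right) + 0\right)^{2} = \left(\left(27 + H\right) + 0\right)^{2} = \left(27 + H\right)^{2}$)
$- q{\left(d \right)} = - \left(27 + 36\right)^{2} = - 63^{2} = \left(-1\right) 3969 = -3969$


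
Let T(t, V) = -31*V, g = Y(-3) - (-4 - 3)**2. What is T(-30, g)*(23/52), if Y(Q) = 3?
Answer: 16399/26 ≈ 630.73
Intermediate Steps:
g = -46 (g = 3 - (-4 - 3)**2 = 3 - 1*(-7)**2 = 3 - 1*49 = 3 - 49 = -46)
T(-30, g)*(23/52) = (-31*(-46))*(23/52) = 1426*(23*(1/52)) = 1426*(23/52) = 16399/26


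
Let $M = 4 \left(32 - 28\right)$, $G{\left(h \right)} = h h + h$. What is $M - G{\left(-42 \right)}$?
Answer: $-1706$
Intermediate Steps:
$G{\left(h \right)} = h + h^{2}$ ($G{\left(h \right)} = h^{2} + h = h + h^{2}$)
$M = 16$ ($M = 4 \cdot 4 = 16$)
$M - G{\left(-42 \right)} = 16 - - 42 \left(1 - 42\right) = 16 - \left(-42\right) \left(-41\right) = 16 - 1722 = -1706$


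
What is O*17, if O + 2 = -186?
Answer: -3196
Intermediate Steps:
O = -188 (O = -2 - 186 = -188)
O*17 = -188*17 = -3196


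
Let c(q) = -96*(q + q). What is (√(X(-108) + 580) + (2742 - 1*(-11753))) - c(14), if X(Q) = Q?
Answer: 17183 + 2*√118 ≈ 17205.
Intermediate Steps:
c(q) = -192*q
(√(X(-108) + 580) + (2742 - 1*(-11753))) - c(14) = (√(-108 + 580) + (2742 - 1*(-11753))) - (-192)*14 = (√472 + (2742 + 11753)) - 1*(-2688) = (2*√118 + 14495) + 2688 = (14495 + 2*√118) + 2688 = 17183 + 2*√118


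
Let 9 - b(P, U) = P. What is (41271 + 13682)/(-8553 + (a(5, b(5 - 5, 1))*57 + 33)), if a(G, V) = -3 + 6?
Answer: -54953/8349 ≈ -6.5820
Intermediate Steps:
b(P, U) = 9 - P
a(G, V) = 3
(41271 + 13682)/(-8553 + (a(5, b(5 - 5, 1))*57 + 33)) = (41271 + 13682)/(-8553 + (3*57 + 33)) = 54953/(-8553 + (171 + 33)) = 54953/(-8553 + 204) = 54953/(-8349) = 54953*(-1/8349) = -54953/8349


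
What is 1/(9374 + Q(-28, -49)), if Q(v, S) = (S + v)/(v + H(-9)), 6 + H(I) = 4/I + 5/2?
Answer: 575/5391436 ≈ 0.00010665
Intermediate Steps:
H(I) = -7/2 + 4/I (H(I) = -6 + (4/I + 5/2) = -6 + (5/2 + 4/I) = -7/2 + 4/I)
Q(v, S) = (S + v)/(-71/18 + v) (Q(v, S) = (S + v)/(v + (-7/2 + 4/(-9))) = (S + v)/(v + (-7/2 + 4*(-⅑))) = (S + v)/(v + (-7/2 - 4/9)) = (S + v)/(v - 71/18) = (S + v)/(-71/18 + v))
1/(9374 + Q(-28, -49)) = 1/(9374 + 18*(-49 - 28)/(-71 + 18*(-28))) = 1/(9374 + 18*(-77)/(-71 - 504)) = 1/(9374 + 18*(-77)/(-575)) = 1/(9374 + 18*(-1/575)*(-77)) = 1/(9374 + 1386/575) = 1/(5391436/575) = 575/5391436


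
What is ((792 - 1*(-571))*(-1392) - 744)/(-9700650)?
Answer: 63268/323355 ≈ 0.19566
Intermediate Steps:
((792 - 1*(-571))*(-1392) - 744)/(-9700650) = ((792 + 571)*(-1392) - 744)*(-1/9700650) = (1363*(-1392) - 744)*(-1/9700650) = (-1897296 - 744)*(-1/9700650) = -1898040*(-1/9700650) = 63268/323355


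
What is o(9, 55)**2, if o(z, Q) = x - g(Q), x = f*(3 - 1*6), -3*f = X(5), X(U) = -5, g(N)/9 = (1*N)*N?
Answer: 741472900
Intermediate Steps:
g(N) = 9*N**2 (g(N) = 9*((1*N)*N) = 9*(N*N) = 9*N**2)
f = 5/3 (f = -1/3*(-5) = 5/3 ≈ 1.6667)
x = -5 (x = 5*(3 - 1*6)/3 = 5*(3 - 6)/3 = (5/3)*(-3) = -5)
o(z, Q) = -5 - 9*Q**2
o(9, 55)**2 = (-5 - 9*55**2)**2 = (-5 - 9*3025)**2 = (-5 - 27225)**2 = (-27230)**2 = 741472900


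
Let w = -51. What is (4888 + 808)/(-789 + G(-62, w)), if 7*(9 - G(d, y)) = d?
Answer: -19936/2699 ≈ -7.3864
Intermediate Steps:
G(d, y) = 9 - d/7
(4888 + 808)/(-789 + G(-62, w)) = (4888 + 808)/(-789 + (9 - 1/7*(-62))) = 5696/(-789 + (9 + 62/7)) = 5696/(-789 + 125/7) = 5696/(-5398/7) = 5696*(-7/5398) = -19936/2699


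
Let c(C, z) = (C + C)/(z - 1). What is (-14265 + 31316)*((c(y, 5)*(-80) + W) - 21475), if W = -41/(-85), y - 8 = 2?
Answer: -1864912002/5 ≈ -3.7298e+8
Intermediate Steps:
y = 10 (y = 8 + 2 = 10)
W = 41/85 (W = -41*(-1/85) = 41/85 ≈ 0.48235)
c(C, z) = 2*C/(-1 + z) (c(C, z) = (2*C)/(-1 + z) = 2*C/(-1 + z))
(-14265 + 31316)*((c(y, 5)*(-80) + W) - 21475) = (-14265 + 31316)*(((2*10/(-1 + 5))*(-80) + 41/85) - 21475) = 17051*(((2*10/4)*(-80) + 41/85) - 21475) = 17051*(((2*10*(1/4))*(-80) + 41/85) - 21475) = 17051*((5*(-80) + 41/85) - 21475) = 17051*((-400 + 41/85) - 21475) = 17051*(-33959/85 - 21475) = 17051*(-1859334/85) = -1864912002/5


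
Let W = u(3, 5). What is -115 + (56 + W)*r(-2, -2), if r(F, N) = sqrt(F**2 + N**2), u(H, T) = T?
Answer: -115 + 122*sqrt(2) ≈ 57.534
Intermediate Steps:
W = 5
-115 + (56 + W)*r(-2, -2) = -115 + (56 + 5)*sqrt((-2)**2 + (-2)**2) = -115 + 61*sqrt(4 + 4) = -115 + 61*sqrt(8) = -115 + 61*(2*sqrt(2)) = -115 + 122*sqrt(2)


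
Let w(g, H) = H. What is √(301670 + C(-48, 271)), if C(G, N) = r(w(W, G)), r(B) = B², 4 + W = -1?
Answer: √303974 ≈ 551.34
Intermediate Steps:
W = -5 (W = -4 - 1 = -5)
C(G, N) = G²
√(301670 + C(-48, 271)) = √(301670 + (-48)²) = √(301670 + 2304) = √303974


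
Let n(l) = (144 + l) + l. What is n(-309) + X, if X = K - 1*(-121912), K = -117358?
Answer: 4080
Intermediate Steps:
n(l) = 144 + 2*l
X = 4554 (X = -117358 - 1*(-121912) = -117358 + 121912 = 4554)
n(-309) + X = (144 + 2*(-309)) + 4554 = (144 - 618) + 4554 = -474 + 4554 = 4080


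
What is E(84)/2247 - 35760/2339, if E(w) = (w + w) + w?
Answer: -3798252/250273 ≈ -15.176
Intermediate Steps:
E(w) = 3*w (E(w) = 2*w + w = 3*w)
E(84)/2247 - 35760/2339 = (3*84)/2247 - 35760/2339 = 252*(1/2247) - 35760*1/2339 = 12/107 - 35760/2339 = -3798252/250273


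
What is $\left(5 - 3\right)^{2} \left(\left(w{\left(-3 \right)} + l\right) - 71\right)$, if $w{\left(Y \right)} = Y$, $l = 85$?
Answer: $44$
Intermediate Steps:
$\left(5 - 3\right)^{2} \left(\left(w{\left(-3 \right)} + l\right) - 71\right) = \left(5 - 3\right)^{2} \left(\left(-3 + 85\right) - 71\right) = 2^{2} \left(82 - 71\right) = 4 \cdot 11 = 44$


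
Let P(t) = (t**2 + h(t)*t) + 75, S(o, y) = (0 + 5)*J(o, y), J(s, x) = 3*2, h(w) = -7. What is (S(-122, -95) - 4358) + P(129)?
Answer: 11485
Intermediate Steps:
J(s, x) = 6
S(o, y) = 30 (S(o, y) = (0 + 5)*6 = 5*6 = 30)
P(t) = 75 + t**2 - 7*t (P(t) = (t**2 - 7*t) + 75 = 75 + t**2 - 7*t)
(S(-122, -95) - 4358) + P(129) = (30 - 4358) + (75 + 129**2 - 7*129) = -4328 + (75 + 16641 - 903) = -4328 + 15813 = 11485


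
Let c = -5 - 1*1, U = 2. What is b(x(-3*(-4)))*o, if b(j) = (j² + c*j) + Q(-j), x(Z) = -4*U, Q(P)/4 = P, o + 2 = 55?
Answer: 7632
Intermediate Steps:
o = 53 (o = -2 + 55 = 53)
Q(P) = 4*P
c = -6 (c = -5 - 1 = -6)
x(Z) = -8 (x(Z) = -4*2 = -8)
b(j) = j² - 10*j (b(j) = (j² - 6*j) + 4*(-j) = (j² - 6*j) - 4*j = j² - 10*j)
b(x(-3*(-4)))*o = -8*(-10 - 8)*53 = -8*(-18)*53 = 144*53 = 7632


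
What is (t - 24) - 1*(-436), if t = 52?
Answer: 464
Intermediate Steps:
(t - 24) - 1*(-436) = (52 - 24) - 1*(-436) = 28 + 436 = 464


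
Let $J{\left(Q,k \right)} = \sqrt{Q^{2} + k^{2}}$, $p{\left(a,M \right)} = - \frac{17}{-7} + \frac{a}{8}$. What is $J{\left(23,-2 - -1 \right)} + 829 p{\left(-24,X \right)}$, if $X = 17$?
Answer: $- \frac{3316}{7} + \sqrt{530} \approx -450.69$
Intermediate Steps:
$p{\left(a,M \right)} = \frac{17}{7} + \frac{a}{8}$ ($p{\left(a,M \right)} = \left(-17\right) \left(- \frac{1}{7}\right) + a \frac{1}{8} = \frac{17}{7} + \frac{a}{8}$)
$J{\left(23,-2 - -1 \right)} + 829 p{\left(-24,X \right)} = \sqrt{23^{2} + \left(-2 - -1\right)^{2}} + 829 \left(\frac{17}{7} + \frac{1}{8} \left(-24\right)\right) = \sqrt{529 + \left(-2 + 1\right)^{2}} + 829 \left(\frac{17}{7} - 3\right) = \sqrt{529 + \left(-1\right)^{2}} + 829 \left(- \frac{4}{7}\right) = \sqrt{529 + 1} - \frac{3316}{7} = \sqrt{530} - \frac{3316}{7} = - \frac{3316}{7} + \sqrt{530}$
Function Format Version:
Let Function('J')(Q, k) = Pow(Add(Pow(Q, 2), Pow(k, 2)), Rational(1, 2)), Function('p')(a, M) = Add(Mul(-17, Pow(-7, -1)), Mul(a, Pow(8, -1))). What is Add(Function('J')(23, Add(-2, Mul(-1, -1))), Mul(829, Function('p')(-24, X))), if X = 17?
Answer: Add(Rational(-3316, 7), Pow(530, Rational(1, 2))) ≈ -450.69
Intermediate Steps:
Function('p')(a, M) = Add(Rational(17, 7), Mul(Rational(1, 8), a)) (Function('p')(a, M) = Add(Mul(-17, Rational(-1, 7)), Mul(a, Rational(1, 8))) = Add(Rational(17, 7), Mul(Rational(1, 8), a)))
Add(Function('J')(23, Add(-2, Mul(-1, -1))), Mul(829, Function('p')(-24, X))) = Add(Pow(Add(Pow(23, 2), Pow(Add(-2, Mul(-1, -1)), 2)), Rational(1, 2)), Mul(829, Add(Rational(17, 7), Mul(Rational(1, 8), -24)))) = Add(Pow(Add(529, Pow(Add(-2, 1), 2)), Rational(1, 2)), Mul(829, Add(Rational(17, 7), -3))) = Add(Pow(Add(529, Pow(-1, 2)), Rational(1, 2)), Mul(829, Rational(-4, 7))) = Add(Pow(Add(529, 1), Rational(1, 2)), Rational(-3316, 7)) = Add(Pow(530, Rational(1, 2)), Rational(-3316, 7)) = Add(Rational(-3316, 7), Pow(530, Rational(1, 2)))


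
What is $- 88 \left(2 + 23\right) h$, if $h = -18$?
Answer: $39600$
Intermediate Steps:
$- 88 \left(2 + 23\right) h = - 88 \left(2 + 23\right) \left(-18\right) = \left(-88\right) 25 \left(-18\right) = \left(-2200\right) \left(-18\right) = 39600$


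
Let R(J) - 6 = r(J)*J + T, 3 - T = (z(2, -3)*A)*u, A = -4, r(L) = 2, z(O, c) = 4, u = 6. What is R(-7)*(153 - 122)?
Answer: 2821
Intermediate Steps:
T = 99 (T = 3 - 4*(-4)*6 = 3 - (-16)*6 = 3 - 1*(-96) = 3 + 96 = 99)
R(J) = 105 + 2*J (R(J) = 6 + (2*J + 99) = 6 + (99 + 2*J) = 105 + 2*J)
R(-7)*(153 - 122) = (105 + 2*(-7))*(153 - 122) = (105 - 14)*31 = 91*31 = 2821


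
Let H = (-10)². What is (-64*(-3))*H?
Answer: 19200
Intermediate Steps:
H = 100
(-64*(-3))*H = -64*(-3)*100 = 192*100 = 19200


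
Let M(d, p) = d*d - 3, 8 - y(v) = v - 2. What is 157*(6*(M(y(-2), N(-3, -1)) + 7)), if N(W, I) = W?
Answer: 139416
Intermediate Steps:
y(v) = 10 - v (y(v) = 8 - (v - 2) = 8 - (-2 + v) = 8 + (2 - v) = 10 - v)
M(d, p) = -3 + d² (M(d, p) = d² - 3 = -3 + d²)
157*(6*(M(y(-2), N(-3, -1)) + 7)) = 157*(6*((-3 + (10 - 1*(-2))²) + 7)) = 157*(6*((-3 + (10 + 2)²) + 7)) = 157*(6*((-3 + 12²) + 7)) = 157*(6*((-3 + 144) + 7)) = 157*(6*(141 + 7)) = 157*(6*148) = 157*888 = 139416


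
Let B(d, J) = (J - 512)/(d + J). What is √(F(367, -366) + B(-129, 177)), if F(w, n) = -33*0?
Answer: I*√1005/12 ≈ 2.6418*I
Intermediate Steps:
F(w, n) = 0
B(d, J) = (-512 + J)/(J + d)
√(F(367, -366) + B(-129, 177)) = √(0 + (-512 + 177)/(177 - 129)) = √(0 - 335/48) = √(-335/48) = I*√1005/12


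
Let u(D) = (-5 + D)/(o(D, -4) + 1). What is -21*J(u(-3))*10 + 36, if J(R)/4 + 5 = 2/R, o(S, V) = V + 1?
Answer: 3816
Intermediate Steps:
o(S, V) = 1 + V
u(D) = 5/2 - D/2 (u(D) = (-5 + D)/((1 - 4) + 1) = (-5 + D)/(-3 + 1) = (-5 + D)/(-2) = (-5 + D)*(-½) = 5/2 - D/2)
J(R) = -20 + 8/R (J(R) = -20 + 4*(2/R) = -20 + 8/R)
-21*J(u(-3))*10 + 36 = -21*(-20 + 8/(5/2 - ½*(-3)))*10 + 36 = -21*(-20 + 8/(5/2 + 3/2))*10 + 36 = -21*(-20 + 8/4)*10 + 36 = -21*(-20 + 8*(¼))*10 + 36 = -21*(-20 + 2)*10 + 36 = -(-378)*10 + 36 = -21*(-180) + 36 = 3780 + 36 = 3816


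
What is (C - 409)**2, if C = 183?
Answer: 51076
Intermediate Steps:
(C - 409)**2 = (183 - 409)**2 = (-226)**2 = 51076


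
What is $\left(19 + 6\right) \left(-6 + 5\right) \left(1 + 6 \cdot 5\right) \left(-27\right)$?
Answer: $20925$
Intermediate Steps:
$\left(19 + 6\right) \left(-6 + 5\right) \left(1 + 6 \cdot 5\right) \left(-27\right) = 25 \left(-1\right) \left(1 + 30\right) \left(-27\right) = \left(-25\right) 31 \left(-27\right) = \left(-775\right) \left(-27\right) = 20925$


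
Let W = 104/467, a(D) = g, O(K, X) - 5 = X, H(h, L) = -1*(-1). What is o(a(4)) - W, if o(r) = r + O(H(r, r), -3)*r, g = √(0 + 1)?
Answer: 1297/467 ≈ 2.7773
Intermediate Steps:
H(h, L) = 1
O(K, X) = 5 + X
g = 1 (g = √1 = 1)
a(D) = 1
o(r) = 3*r (o(r) = r + (5 - 3)*r = r + 2*r = 3*r)
W = 104/467 (W = 104*(1/467) = 104/467 ≈ 0.22270)
o(a(4)) - W = 3*1 - 1*104/467 = 3 - 104/467 = 1297/467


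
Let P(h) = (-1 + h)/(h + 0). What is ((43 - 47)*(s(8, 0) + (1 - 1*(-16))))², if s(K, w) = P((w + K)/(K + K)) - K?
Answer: 1024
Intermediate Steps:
P(h) = (-1 + h)/h
s(K, w) = -K + 2*K*(-1 + (K + w)/(2*K))/(K + w) (s(K, w) = (-1 + (w + K)/(K + K))/(((w + K)/(K + K))) - K = (-1 + (K + w)/((2*K)))/(((K + w)/((2*K)))) - K = (-1 + (K + w)*(1/(2*K)))/(((K + w)*(1/(2*K)))) - K = (-1 + (K + w)/(2*K))/(((K + w)/(2*K))) - K = (2*K/(K + w))*(-1 + (K + w)/(2*K)) - K = 2*K*(-1 + (K + w)/(2*K))/(K + w) - K = -K + 2*K*(-1 + (K + w)/(2*K))/(K + w))
((43 - 47)*(s(8, 0) + (1 - 1*(-16))))² = ((43 - 47)*((0 - 1*8 - 1*8*(8 + 0))/(8 + 0) + (1 - 1*(-16))))² = (-4*((0 - 8 - 1*8*8)/8 + (1 + 16)))² = (-4*((0 - 8 - 64)/8 + 17))² = (-4*((⅛)*(-72) + 17))² = (-4*(-9 + 17))² = (-4*8)² = (-32)² = 1024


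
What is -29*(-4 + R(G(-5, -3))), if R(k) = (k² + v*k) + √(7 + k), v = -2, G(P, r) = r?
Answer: -377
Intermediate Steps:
R(k) = k² + √(7 + k) - 2*k (R(k) = (k² - 2*k) + √(7 + k) = k² + √(7 + k) - 2*k)
-29*(-4 + R(G(-5, -3))) = -29*(-4 + ((-3)² + √(7 - 3) - 2*(-3))) = -29*(-4 + (9 + √4 + 6)) = -29*(-4 + (9 + 2 + 6)) = -29*(-4 + 17) = -29*13 = -377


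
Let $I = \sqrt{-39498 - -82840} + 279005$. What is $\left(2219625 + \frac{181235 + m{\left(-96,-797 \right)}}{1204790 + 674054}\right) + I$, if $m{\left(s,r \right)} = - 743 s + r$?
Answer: $\frac{2347268117743}{939422} + \sqrt{43342} \approx 2.4988 \cdot 10^{6}$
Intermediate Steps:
$m{\left(s,r \right)} = r - 743 s$
$I = 279005 + \sqrt{43342}$ ($I = \sqrt{-39498 + \left(-269362 + 352202\right)} + 279005 = \sqrt{-39498 + 82840} + 279005 = \sqrt{43342} + 279005 = 279005 + \sqrt{43342} \approx 2.7921 \cdot 10^{5}$)
$\left(2219625 + \frac{181235 + m{\left(-96,-797 \right)}}{1204790 + 674054}\right) + I = \left(2219625 + \frac{181235 - -70531}{1204790 + 674054}\right) + \left(279005 + \sqrt{43342}\right) = \left(2219625 + \frac{181235 + \left(-797 + 71328\right)}{1878844}\right) + \left(279005 + \sqrt{43342}\right) = \left(2219625 + \left(181235 + 70531\right) \frac{1}{1878844}\right) + \left(279005 + \sqrt{43342}\right) = \left(2219625 + 251766 \cdot \frac{1}{1878844}\right) + \left(279005 + \sqrt{43342}\right) = \left(2219625 + \frac{125883}{939422}\right) + \left(279005 + \sqrt{43342}\right) = \frac{2085164682633}{939422} + \left(279005 + \sqrt{43342}\right) = \frac{2347268117743}{939422} + \sqrt{43342}$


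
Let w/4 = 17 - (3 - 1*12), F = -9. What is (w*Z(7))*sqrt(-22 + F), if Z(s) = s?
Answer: 728*I*sqrt(31) ≈ 4053.3*I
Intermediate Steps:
w = 104 (w = 4*(17 - (3 - 1*12)) = 4*(17 - (3 - 12)) = 4*(17 - 1*(-9)) = 4*(17 + 9) = 4*26 = 104)
(w*Z(7))*sqrt(-22 + F) = (104*7)*sqrt(-22 - 9) = 728*sqrt(-31) = 728*(I*sqrt(31)) = 728*I*sqrt(31)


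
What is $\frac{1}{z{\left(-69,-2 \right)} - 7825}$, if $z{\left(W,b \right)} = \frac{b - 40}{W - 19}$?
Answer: $- \frac{44}{344279} \approx -0.0001278$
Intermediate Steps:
$z{\left(W,b \right)} = \frac{-40 + b}{-19 + W}$
$\frac{1}{z{\left(-69,-2 \right)} - 7825} = \frac{1}{\frac{-40 - 2}{-19 - 69} - 7825} = \frac{1}{\frac{1}{-88} \left(-42\right) - 7825} = \frac{1}{\left(- \frac{1}{88}\right) \left(-42\right) - 7825} = \frac{1}{\frac{21}{44} - 7825} = \frac{1}{- \frac{344279}{44}} = - \frac{44}{344279}$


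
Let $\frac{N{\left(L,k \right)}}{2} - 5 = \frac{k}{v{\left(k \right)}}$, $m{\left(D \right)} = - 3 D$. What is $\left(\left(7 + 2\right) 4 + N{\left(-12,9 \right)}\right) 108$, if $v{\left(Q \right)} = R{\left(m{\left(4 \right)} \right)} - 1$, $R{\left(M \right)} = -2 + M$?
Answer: $\frac{24192}{5} \approx 4838.4$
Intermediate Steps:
$v{\left(Q \right)} = -15$ ($v{\left(Q \right)} = \left(-2 - 12\right) - 1 = -14 - 1 = -15$)
$N{\left(L,k \right)} = 10 - \frac{2 k}{15}$ ($N{\left(L,k \right)} = 10 + 2 \frac{k}{-15} = 10 + 2 k \left(- \frac{1}{15}\right) = 10 + 2 \left(- \frac{k}{15}\right) = 10 - \frac{2 k}{15}$)
$\left(\left(7 + 2\right) 4 + N{\left(-12,9 \right)}\right) 108 = \left(\left(7 + 2\right) 4 + \left(10 - \frac{6}{5}\right)\right) 108 = \left(9 \cdot 4 + \left(10 - \frac{6}{5}\right)\right) 108 = \left(36 + \frac{44}{5}\right) 108 = \frac{224}{5} \cdot 108 = \frac{24192}{5}$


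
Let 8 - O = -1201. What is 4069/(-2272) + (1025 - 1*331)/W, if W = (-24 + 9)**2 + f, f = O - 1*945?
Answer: -412973/1111008 ≈ -0.37171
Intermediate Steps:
O = 1209 (O = 8 - 1*(-1201) = 8 + 1201 = 1209)
f = 264 (f = 1209 - 1*945 = 1209 - 945 = 264)
W = 489 (W = (-24 + 9)**2 + 264 = (-15)**2 + 264 = 225 + 264 = 489)
4069/(-2272) + (1025 - 1*331)/W = 4069/(-2272) + (1025 - 1*331)/489 = 4069*(-1/2272) + (1025 - 331)*(1/489) = -4069/2272 + 694*(1/489) = -4069/2272 + 694/489 = -412973/1111008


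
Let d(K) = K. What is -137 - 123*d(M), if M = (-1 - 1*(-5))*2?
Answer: -1121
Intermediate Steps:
M = 8 (M = (-1 + 5)*2 = 4*2 = 8)
-137 - 123*d(M) = -137 - 123*8 = -137 - 984 = -1121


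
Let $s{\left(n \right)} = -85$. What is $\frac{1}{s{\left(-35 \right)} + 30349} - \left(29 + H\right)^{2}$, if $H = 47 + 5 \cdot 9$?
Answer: $- \frac{443095223}{30264} \approx -14641.0$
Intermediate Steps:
$H = 92$ ($H = 47 + 45 = 92$)
$\frac{1}{s{\left(-35 \right)} + 30349} - \left(29 + H\right)^{2} = \frac{1}{-85 + 30349} - \left(29 + 92\right)^{2} = \frac{1}{30264} - 121^{2} = \frac{1}{30264} - 14641 = - \frac{443095223}{30264}$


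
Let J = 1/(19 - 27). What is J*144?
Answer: -18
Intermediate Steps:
J = -1/8 (J = 1/(-8) = -1/8 ≈ -0.12500)
J*144 = -1/8*144 = -18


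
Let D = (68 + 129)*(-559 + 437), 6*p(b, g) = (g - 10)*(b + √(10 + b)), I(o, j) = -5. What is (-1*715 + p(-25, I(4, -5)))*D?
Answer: 15682185 + 60085*I*√15 ≈ 1.5682e+7 + 2.3271e+5*I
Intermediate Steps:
p(b, g) = (-10 + g)*(b + √(10 + b))/6 (p(b, g) = ((g - 10)*(b + √(10 + b)))/6 = ((-10 + g)*(b + √(10 + b)))/6 = (-10 + g)*(b + √(10 + b))/6)
D = -24034 (D = 197*(-122) = -24034)
(-1*715 + p(-25, I(4, -5)))*D = (-1*715 + (-5/3*(-25) - 5*√(10 - 25)/3 + (⅙)*(-25)*(-5) + (⅙)*(-5)*√(10 - 25)))*(-24034) = (-715 + (125/3 - 5*I*√15/3 + 125/6 + (⅙)*(-5)*√(-15)))*(-24034) = (-715 + (125/3 - 5*I*√15/3 + 125/6 + (⅙)*(-5)*(I*√15)))*(-24034) = (-715 + (125/3 - 5*I*√15/3 + 125/6 - 5*I*√15/6))*(-24034) = (-715 + (125/2 - 5*I*√15/2))*(-24034) = (-1305/2 - 5*I*√15/2)*(-24034) = 15682185 + 60085*I*√15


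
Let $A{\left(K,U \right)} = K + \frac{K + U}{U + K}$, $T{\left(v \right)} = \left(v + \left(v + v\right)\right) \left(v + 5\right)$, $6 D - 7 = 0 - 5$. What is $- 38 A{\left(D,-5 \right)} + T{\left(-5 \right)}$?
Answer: $- \frac{152}{3} \approx -50.667$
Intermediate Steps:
$D = \frac{1}{3}$ ($D = \frac{7}{6} + \frac{0 - 5}{6} = \frac{7}{6} + \frac{1}{6} \left(-5\right) = \frac{7}{6} - \frac{5}{6} = \frac{1}{3} \approx 0.33333$)
$T{\left(v \right)} = 3 v \left(5 + v\right)$ ($T{\left(v \right)} = \left(v + 2 v\right) \left(5 + v\right) = 3 v \left(5 + v\right)$)
$A{\left(K,U \right)} = 1 + K$ ($A{\left(K,U \right)} = K + \frac{K + U}{K + U} = K + 1 = 1 + K$)
$- 38 A{\left(D,-5 \right)} + T{\left(-5 \right)} = - 38 \left(1 + \frac{1}{3}\right) + 3 \left(-5\right) \left(5 - 5\right) = \left(-38\right) \frac{4}{3} + 3 \left(-5\right) 0 = - \frac{152}{3} + 0 = - \frac{152}{3}$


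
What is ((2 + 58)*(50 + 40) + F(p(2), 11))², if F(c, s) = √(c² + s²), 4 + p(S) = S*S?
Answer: 29278921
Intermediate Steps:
p(S) = -4 + S² (p(S) = -4 + S*S = -4 + S²)
((2 + 58)*(50 + 40) + F(p(2), 11))² = ((2 + 58)*(50 + 40) + √((-4 + 2²)² + 11²))² = (60*90 + √((-4 + 4)² + 121))² = (5400 + √(0² + 121))² = (5400 + √(0 + 121))² = (5400 + √121)² = (5400 + 11)² = 5411² = 29278921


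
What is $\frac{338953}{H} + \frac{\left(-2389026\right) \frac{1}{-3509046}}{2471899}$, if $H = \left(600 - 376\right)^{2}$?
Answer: $\frac{490013485945125323}{72537831700368384} \approx 6.7553$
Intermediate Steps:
$H = 50176$ ($H = \left(600 - 376\right)^{2} = 224^{2} = 50176$)
$\frac{338953}{H} + \frac{\left(-2389026\right) \frac{1}{-3509046}}{2471899} = \frac{338953}{50176} + \frac{\left(-2389026\right) \frac{1}{-3509046}}{2471899} = 338953 \cdot \frac{1}{50176} + \left(-2389026\right) \left(- \frac{1}{3509046}\right) \frac{1}{2471899} = \frac{338953}{50176} + \frac{398171}{584841} \cdot \frac{1}{2471899} = \frac{338953}{50176} + \frac{398171}{1445667883059} = \frac{490013485945125323}{72537831700368384}$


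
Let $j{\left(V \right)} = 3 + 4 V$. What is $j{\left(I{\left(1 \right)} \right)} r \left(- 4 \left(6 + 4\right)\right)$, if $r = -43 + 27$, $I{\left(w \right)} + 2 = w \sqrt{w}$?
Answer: $-640$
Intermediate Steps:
$I{\left(w \right)} = -2 + w^{\frac{3}{2}}$ ($I{\left(w \right)} = -2 + w \sqrt{w} = -2 + w^{\frac{3}{2}}$)
$r = -16$
$j{\left(I{\left(1 \right)} \right)} r \left(- 4 \left(6 + 4\right)\right) = \left(3 + 4 \left(-2 + 1^{\frac{3}{2}}\right)\right) \left(-16\right) \left(- 4 \left(6 + 4\right)\right) = \left(3 + 4 \left(-2 + 1\right)\right) \left(-16\right) \left(\left(-4\right) 10\right) = \left(3 + 4 \left(-1\right)\right) \left(-16\right) \left(-40\right) = \left(3 - 4\right) \left(-16\right) \left(-40\right) = \left(-1\right) \left(-16\right) \left(-40\right) = 16 \left(-40\right) = -640$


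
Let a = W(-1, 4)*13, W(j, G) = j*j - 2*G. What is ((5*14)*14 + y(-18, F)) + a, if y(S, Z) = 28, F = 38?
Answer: 917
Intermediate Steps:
W(j, G) = j² - 2*G
a = -91 (a = ((-1)² - 2*4)*13 = (1 - 8)*13 = -7*13 = -91)
((5*14)*14 + y(-18, F)) + a = ((5*14)*14 + 28) - 91 = (70*14 + 28) - 91 = (980 + 28) - 91 = 1008 - 91 = 917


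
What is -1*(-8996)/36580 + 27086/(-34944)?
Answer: -84556207/159781440 ≈ -0.52920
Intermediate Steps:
-1*(-8996)/36580 + 27086/(-34944) = 8996*(1/36580) + 27086*(-1/34944) = 2249/9145 - 13543/17472 = -84556207/159781440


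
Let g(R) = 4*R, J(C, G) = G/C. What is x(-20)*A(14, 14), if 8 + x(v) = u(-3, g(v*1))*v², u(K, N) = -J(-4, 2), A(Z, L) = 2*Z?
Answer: 5376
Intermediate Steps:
u(K, N) = ½ (u(K, N) = -2/(-4) = -2*(-1)/4 = -1*(-½) = ½)
x(v) = -8 + v²/2
x(-20)*A(14, 14) = (-8 + (½)*(-20)²)*(2*14) = (-8 + (½)*400)*28 = (-8 + 200)*28 = 192*28 = 5376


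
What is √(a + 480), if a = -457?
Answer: √23 ≈ 4.7958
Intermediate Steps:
√(a + 480) = √(-457 + 480) = √23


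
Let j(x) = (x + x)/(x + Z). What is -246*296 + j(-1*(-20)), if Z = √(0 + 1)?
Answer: -1529096/21 ≈ -72814.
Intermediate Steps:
Z = 1 (Z = √1 = 1)
j(x) = 2*x/(1 + x) (j(x) = (x + x)/(x + 1) = (2*x)/(1 + x) = 2*x/(1 + x))
-246*296 + j(-1*(-20)) = -246*296 + 2*(-1*(-20))/(1 - 1*(-20)) = -72816 + 2*20/(1 + 20) = -72816 + 2*20/21 = -72816 + 2*20*(1/21) = -72816 + 40/21 = -1529096/21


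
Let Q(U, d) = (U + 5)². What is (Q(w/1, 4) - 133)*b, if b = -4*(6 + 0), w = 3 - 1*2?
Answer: 2328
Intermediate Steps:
w = 1 (w = 3 - 2 = 1)
Q(U, d) = (5 + U)²
b = -24 (b = -4*6 = -24)
(Q(w/1, 4) - 133)*b = ((5 + 1/1)² - 133)*(-24) = ((5 + 1*1)² - 133)*(-24) = ((5 + 1)² - 133)*(-24) = (6² - 133)*(-24) = (36 - 133)*(-24) = -97*(-24) = 2328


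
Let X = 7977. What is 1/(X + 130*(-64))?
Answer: -1/343 ≈ -0.0029155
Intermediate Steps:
1/(X + 130*(-64)) = 1/(7977 + 130*(-64)) = 1/(7977 - 8320) = 1/(-343) = -1/343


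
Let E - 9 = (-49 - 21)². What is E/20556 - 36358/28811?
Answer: -605941849/592238916 ≈ -1.0231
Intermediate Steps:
E = 4909 (E = 9 + (-49 - 21)² = 9 + (-70)² = 9 + 4900 = 4909)
E/20556 - 36358/28811 = 4909/20556 - 36358/28811 = -605941849/592238916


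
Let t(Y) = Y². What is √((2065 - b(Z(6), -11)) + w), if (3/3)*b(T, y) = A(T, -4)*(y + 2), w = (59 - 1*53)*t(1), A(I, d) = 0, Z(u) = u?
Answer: √2071 ≈ 45.508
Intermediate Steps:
w = 6 (w = (59 - 1*53)*1² = (59 - 53)*1 = 6*1 = 6)
b(T, y) = 0 (b(T, y) = 0*(y + 2) = 0*(2 + y) = 0)
√((2065 - b(Z(6), -11)) + w) = √((2065 - 1*0) + 6) = √((2065 + 0) + 6) = √(2065 + 6) = √2071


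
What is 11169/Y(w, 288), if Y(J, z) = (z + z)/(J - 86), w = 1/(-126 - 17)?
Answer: -15263059/9152 ≈ -1667.7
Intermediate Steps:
w = -1/143 (w = 1/(-143) = -1/143 ≈ -0.0069930)
Y(J, z) = 2*z/(-86 + J) (Y(J, z) = (2*z)/(-86 + J) = 2*z/(-86 + J))
11169/Y(w, 288) = 11169/((2*288/(-86 - 1/143))) = 11169/((2*288/(-12299/143))) = 11169/((2*288*(-143/12299))) = 11169/(-82368/12299) = 11169*(-12299/82368) = -15263059/9152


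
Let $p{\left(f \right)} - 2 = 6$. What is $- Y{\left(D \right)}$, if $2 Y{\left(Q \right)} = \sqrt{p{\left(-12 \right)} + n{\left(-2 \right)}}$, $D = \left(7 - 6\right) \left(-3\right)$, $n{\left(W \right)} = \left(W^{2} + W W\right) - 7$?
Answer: $- \frac{3}{2} \approx -1.5$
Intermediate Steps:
$p{\left(f \right)} = 8$ ($p{\left(f \right)} = 2 + 6 = 8$)
$n{\left(W \right)} = -7 + 2 W^{2}$ ($n{\left(W \right)} = \left(W^{2} + W^{2}\right) - 7 = 2 W^{2} - 7 = -7 + 2 W^{2}$)
$D = -3$ ($D = 1 \left(-3\right) = -3$)
$Y{\left(Q \right)} = \frac{3}{2}$ ($Y{\left(Q \right)} = \frac{\sqrt{8 - \left(7 - 2 \left(-2\right)^{2}\right)}}{2} = \frac{\sqrt{8 + \left(-7 + 2 \cdot 4\right)}}{2} = \frac{\sqrt{8 + \left(-7 + 8\right)}}{2} = \frac{\sqrt{8 + 1}}{2} = \frac{\sqrt{9}}{2} = \frac{1}{2} \cdot 3 = \frac{3}{2}$)
$- Y{\left(D \right)} = \left(-1\right) \frac{3}{2} = - \frac{3}{2}$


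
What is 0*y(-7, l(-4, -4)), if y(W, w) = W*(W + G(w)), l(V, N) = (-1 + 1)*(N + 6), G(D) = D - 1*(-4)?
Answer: 0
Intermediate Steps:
G(D) = 4 + D (G(D) = D + 4 = 4 + D)
l(V, N) = 0 (l(V, N) = 0*(6 + N) = 0)
y(W, w) = W*(4 + W + w) (y(W, w) = W*(W + (4 + w)) = W*(4 + W + w))
0*y(-7, l(-4, -4)) = 0*(-7*(4 - 7 + 0)) = 0*(-7*(-3)) = 0*21 = 0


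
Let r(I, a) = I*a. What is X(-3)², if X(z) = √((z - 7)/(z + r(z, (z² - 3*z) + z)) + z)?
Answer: -67/24 ≈ -2.7917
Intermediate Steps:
X(z) = √(z + (-7 + z)/(z + z*(z² - 2*z))) (X(z) = √((z - 7)/(z + z*((z² - 3*z) + z)) + z) = √((-7 + z)/(z + z*(z² - 2*z)) + z) = √(z + (-7 + z)/(z + z*(z² - 2*z))))
X(-3)² = (√((-7 - 3 + (-3)²*(1 - 3*(-2 - 3)))/((-3)*(1 - 3*(-2 - 3)))))² = (√(-(-7 - 3 + 9*(1 - 3*(-5)))/(3*(1 - 3*(-5)))))² = (√(-(-7 - 3 + 9*(1 + 15))/(3*(1 + 15))))² = (√(-⅓*(-7 - 3 + 9*16)/16))² = (√(-⅓*1/16*(-7 - 3 + 144)))² = (√(-⅓*1/16*134))² = (√(-67/24))² = (I*√402/12)² = -67/24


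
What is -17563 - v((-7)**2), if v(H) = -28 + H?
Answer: -17584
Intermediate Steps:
-17563 - v((-7)**2) = -17563 - (-28 + (-7)**2) = -17563 - (-28 + 49) = -17563 - 1*21 = -17563 - 21 = -17584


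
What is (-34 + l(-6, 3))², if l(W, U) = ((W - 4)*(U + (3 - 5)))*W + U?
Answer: 841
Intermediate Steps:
l(W, U) = U + W*(-4 + W)*(-2 + U) (l(W, U) = ((-4 + W)*(U - 2))*W + U = ((-4 + W)*(-2 + U))*W + U = W*(-4 + W)*(-2 + U) + U = U + W*(-4 + W)*(-2 + U))
(-34 + l(-6, 3))² = (-34 + (3 - 2*(-6)² + 8*(-6) + 3*(-6)² - 4*3*(-6)))² = (-34 + (3 - 2*36 - 48 + 3*36 + 72))² = (-34 + (3 - 72 - 48 + 108 + 72))² = (-34 + 63)² = 29² = 841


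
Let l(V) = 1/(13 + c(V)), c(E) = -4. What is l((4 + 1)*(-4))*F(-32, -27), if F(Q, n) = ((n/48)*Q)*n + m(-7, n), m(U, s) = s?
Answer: -57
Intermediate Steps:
l(V) = ⅑ (l(V) = 1/(13 - 4) = 1/9 = ⅑)
F(Q, n) = n + Q*n²/48 (F(Q, n) = ((n/48)*Q)*n + n = (Q*n/48)*n + n = Q*n²/48 + n = n + Q*n²/48)
l((4 + 1)*(-4))*F(-32, -27) = ((1/48)*(-27)*(48 - 32*(-27)))/9 = ((1/48)*(-27)*(48 + 864))/9 = ((1/48)*(-27)*912)/9 = (⅑)*(-513) = -57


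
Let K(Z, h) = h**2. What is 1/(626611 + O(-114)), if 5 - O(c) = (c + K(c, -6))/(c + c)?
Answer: 38/23811395 ≈ 1.5959e-6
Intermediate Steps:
O(c) = 5 - (36 + c)/(2*c) (O(c) = 5 - (c + (-6)**2)/(c + c) = 5 - (c + 36)/(2*c) = 5 - (36 + c)*1/(2*c) = 5 - (36 + c)/(2*c))
1/(626611 + O(-114)) = 1/(626611 + (9/2 - 18/(-114))) = 1/(626611 + (9/2 - 18*(-1/114))) = 1/(626611 + (9/2 + 3/19)) = 1/(626611 + 177/38) = 1/(23811395/38) = 38/23811395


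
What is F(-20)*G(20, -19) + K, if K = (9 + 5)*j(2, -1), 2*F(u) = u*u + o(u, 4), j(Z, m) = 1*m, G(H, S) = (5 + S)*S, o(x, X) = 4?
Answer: 53718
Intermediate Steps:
G(H, S) = S*(5 + S)
j(Z, m) = m
F(u) = 2 + u²/2 (F(u) = (u*u + 4)/2 = (u² + 4)/2 = (4 + u²)/2 = 2 + u²/2)
K = -14 (K = (9 + 5)*(-1) = 14*(-1) = -14)
F(-20)*G(20, -19) + K = (2 + (½)*(-20)²)*(-19*(5 - 19)) - 14 = (2 + (½)*400)*(-19*(-14)) - 14 = (2 + 200)*266 - 14 = 202*266 - 14 = 53732 - 14 = 53718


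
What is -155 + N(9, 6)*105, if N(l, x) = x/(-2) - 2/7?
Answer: -500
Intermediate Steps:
N(l, x) = -2/7 - x/2 (N(l, x) = x*(-½) - 2*⅐ = -x/2 - 2/7 = -2/7 - x/2)
-155 + N(9, 6)*105 = -155 + (-2/7 - ½*6)*105 = -155 + (-2/7 - 3)*105 = -155 - 23/7*105 = -155 - 345 = -500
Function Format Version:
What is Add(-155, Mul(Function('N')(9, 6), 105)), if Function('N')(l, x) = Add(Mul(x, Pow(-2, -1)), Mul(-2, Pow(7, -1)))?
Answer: -500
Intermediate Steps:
Function('N')(l, x) = Add(Rational(-2, 7), Mul(Rational(-1, 2), x)) (Function('N')(l, x) = Add(Mul(x, Rational(-1, 2)), Mul(-2, Rational(1, 7))) = Add(Mul(Rational(-1, 2), x), Rational(-2, 7)) = Add(Rational(-2, 7), Mul(Rational(-1, 2), x)))
Add(-155, Mul(Function('N')(9, 6), 105)) = Add(-155, Mul(Add(Rational(-2, 7), Mul(Rational(-1, 2), 6)), 105)) = Add(-155, Mul(Add(Rational(-2, 7), -3), 105)) = Add(-155, Mul(Rational(-23, 7), 105)) = Add(-155, -345) = -500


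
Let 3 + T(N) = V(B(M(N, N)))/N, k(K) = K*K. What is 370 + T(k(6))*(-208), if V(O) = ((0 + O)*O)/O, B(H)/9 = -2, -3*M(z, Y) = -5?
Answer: 1098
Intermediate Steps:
M(z, Y) = 5/3 (M(z, Y) = -1/3*(-5) = 5/3)
B(H) = -18 (B(H) = 9*(-2) = -18)
V(O) = O (V(O) = (O*O)/O = O**2/O = O)
k(K) = K**2
T(N) = -3 - 18/N
370 + T(k(6))*(-208) = 370 + (-3 - 18/(6**2))*(-208) = 370 + (-3 - 18/36)*(-208) = 370 + (-3 - 18*1/36)*(-208) = 370 + (-3 - 1/2)*(-208) = 370 - 7/2*(-208) = 370 + 728 = 1098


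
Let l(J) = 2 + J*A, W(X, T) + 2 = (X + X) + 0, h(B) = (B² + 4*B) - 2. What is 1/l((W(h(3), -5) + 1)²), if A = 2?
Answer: 1/2740 ≈ 0.00036496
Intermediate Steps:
h(B) = -2 + B² + 4*B
W(X, T) = -2 + 2*X (W(X, T) = -2 + ((X + X) + 0) = -2 + (2*X + 0) = -2 + 2*X)
l(J) = 2 + 2*J (l(J) = 2 + J*2 = 2 + 2*J)
1/l((W(h(3), -5) + 1)²) = 1/(2 + 2*((-2 + 2*(-2 + 3² + 4*3)) + 1)²) = 1/(2 + 2*((-2 + 2*(-2 + 9 + 12)) + 1)²) = 1/(2 + 2*((-2 + 2*19) + 1)²) = 1/(2 + 2*((-2 + 38) + 1)²) = 1/(2 + 2*(36 + 1)²) = 1/(2 + 2*37²) = 1/(2 + 2*1369) = 1/(2 + 2738) = 1/2740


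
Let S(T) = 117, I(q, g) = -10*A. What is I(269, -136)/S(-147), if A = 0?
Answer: 0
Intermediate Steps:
I(q, g) = 0 (I(q, g) = -10*0 = 0)
I(269, -136)/S(-147) = 0/117 = 0*(1/117) = 0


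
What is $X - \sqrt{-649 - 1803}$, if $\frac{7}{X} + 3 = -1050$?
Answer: $- \frac{7}{1053} - 2 i \sqrt{613} \approx -0.0066477 - 49.518 i$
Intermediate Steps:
$X = - \frac{7}{1053}$ ($X = \frac{7}{-3 - 1050} = \frac{7}{-1053} = 7 \left(- \frac{1}{1053}\right) = - \frac{7}{1053} \approx -0.0066477$)
$X - \sqrt{-649 - 1803} = - \frac{7}{1053} - \sqrt{-649 - 1803} = - \frac{7}{1053} - \sqrt{-2452} = - \frac{7}{1053} - 2 i \sqrt{613}$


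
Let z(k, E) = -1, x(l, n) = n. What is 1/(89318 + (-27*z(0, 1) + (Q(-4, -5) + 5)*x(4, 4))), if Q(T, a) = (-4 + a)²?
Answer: 1/89689 ≈ 1.1150e-5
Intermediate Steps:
1/(89318 + (-27*z(0, 1) + (Q(-4, -5) + 5)*x(4, 4))) = 1/(89318 + (-27*(-1) + ((-4 - 5)² + 5)*4)) = 1/(89318 + (27 + ((-9)² + 5)*4)) = 1/(89318 + (27 + (81 + 5)*4)) = 1/(89318 + (27 + 86*4)) = 1/(89318 + (27 + 344)) = 1/(89318 + 371) = 1/89689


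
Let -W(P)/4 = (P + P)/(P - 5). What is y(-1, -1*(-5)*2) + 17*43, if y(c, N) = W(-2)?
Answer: 5101/7 ≈ 728.71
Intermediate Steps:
W(P) = -8*P/(-5 + P) (W(P) = -4*(P + P)/(P - 5) = -4*2*P/(-5 + P) = -8*P/(-5 + P))
y(c, N) = -16/7 (y(c, N) = -8*(-2)/(-5 - 2) = -8*(-2)/(-7) = -8*(-2)*(-⅐) = -16/7)
y(-1, -1*(-5)*2) + 17*43 = -16/7 + 17*43 = -16/7 + 731 = 5101/7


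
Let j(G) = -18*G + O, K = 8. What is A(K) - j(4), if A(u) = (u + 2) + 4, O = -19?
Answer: 105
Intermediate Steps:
A(u) = 6 + u (A(u) = (2 + u) + 4 = 6 + u)
j(G) = -19 - 18*G (j(G) = -18*G - 19 = -19 - 18*G)
A(K) - j(4) = (6 + 8) - (-19 - 18*4) = 14 - (-19 - 72) = 14 - 1*(-91) = 14 + 91 = 105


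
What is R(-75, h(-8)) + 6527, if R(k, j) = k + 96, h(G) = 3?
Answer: 6548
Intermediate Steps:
R(k, j) = 96 + k
R(-75, h(-8)) + 6527 = (96 - 75) + 6527 = 21 + 6527 = 6548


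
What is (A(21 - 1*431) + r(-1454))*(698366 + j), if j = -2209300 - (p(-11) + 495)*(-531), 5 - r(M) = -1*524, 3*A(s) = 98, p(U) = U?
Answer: -2112872050/3 ≈ -7.0429e+8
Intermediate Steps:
A(s) = 98/3 (A(s) = (1/3)*98 = 98/3)
r(M) = 529 (r(M) = 5 - (-1)*524 = 5 - 1*(-524) = 5 + 524 = 529)
j = -1952296 (j = -2209300 - (-11 + 495)*(-531) = -2209300 - 484*(-531) = -2209300 - 1*(-257004) = -2209300 + 257004 = -1952296)
(A(21 - 1*431) + r(-1454))*(698366 + j) = (98/3 + 529)*(698366 - 1952296) = (1685/3)*(-1253930) = -2112872050/3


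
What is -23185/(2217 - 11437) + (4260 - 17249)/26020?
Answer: 6043939/2998805 ≈ 2.0154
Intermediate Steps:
-23185/(2217 - 11437) + (4260 - 17249)/26020 = -23185/(-9220) - 12989*1/26020 = -23185*(-1/9220) - 12989/26020 = 4637/1844 - 12989/26020 = 6043939/2998805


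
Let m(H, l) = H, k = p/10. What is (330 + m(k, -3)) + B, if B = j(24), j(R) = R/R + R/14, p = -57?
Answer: 22891/70 ≈ 327.01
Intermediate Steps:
k = -57/10 ≈ -5.7000
j(R) = 1 + R/14 (j(R) = 1 + R*(1/14) = 1 + R/14)
B = 19/7 (B = 1 + (1/14)*24 = 1 + 12/7 = 19/7 ≈ 2.7143)
(330 + m(k, -3)) + B = (330 - 57/10) + 19/7 = 3243/10 + 19/7 = 22891/70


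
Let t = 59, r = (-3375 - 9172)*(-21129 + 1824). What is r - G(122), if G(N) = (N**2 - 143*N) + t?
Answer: 242222338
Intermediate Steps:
r = 242219835 (r = -12547*(-19305) = 242219835)
G(N) = 59 + N**2 - 143*N (G(N) = (N**2 - 143*N) + 59 = 59 + N**2 - 143*N)
r - G(122) = 242219835 - (59 + 122**2 - 143*122) = 242219835 - (59 + 14884 - 17446) = 242219835 - 1*(-2503) = 242219835 + 2503 = 242222338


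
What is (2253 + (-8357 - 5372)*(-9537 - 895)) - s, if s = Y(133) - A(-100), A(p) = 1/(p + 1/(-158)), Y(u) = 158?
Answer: 2263066986265/15801 ≈ 1.4322e+8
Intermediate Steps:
A(p) = 1/(-1/158 + p) (A(p) = 1/(p - 1/158) = 1/(-1/158 + p))
s = 2496716/15801 (s = 158 - 158/(-1 + 158*(-100)) = 158 - 158/(-1 - 15800) = 158 - 158/(-15801) = 158 - 158*(-1)/15801 = 158 - 1*(-158/15801) = 158 + 158/15801 = 2496716/15801 ≈ 158.01)
(2253 + (-8357 - 5372)*(-9537 - 895)) - s = (2253 + (-8357 - 5372)*(-9537 - 895)) - 1*2496716/15801 = (2253 - 13729*(-10432)) - 2496716/15801 = (2253 + 143220928) - 2496716/15801 = 143223181 - 2496716/15801 = 2263066986265/15801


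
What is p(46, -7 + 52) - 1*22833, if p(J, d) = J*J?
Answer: -20717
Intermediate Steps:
p(J, d) = J**2
p(46, -7 + 52) - 1*22833 = 46**2 - 1*22833 = 2116 - 22833 = -20717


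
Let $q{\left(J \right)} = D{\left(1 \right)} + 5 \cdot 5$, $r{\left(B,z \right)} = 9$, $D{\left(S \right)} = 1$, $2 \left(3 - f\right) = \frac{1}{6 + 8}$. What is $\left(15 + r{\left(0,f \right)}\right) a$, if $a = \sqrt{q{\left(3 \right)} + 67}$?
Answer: $24 \sqrt{93} \approx 231.45$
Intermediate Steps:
$f = \frac{83}{28}$ ($f = 3 - \frac{1}{2 \left(6 + 8\right)} = 3 - \frac{1}{2 \cdot 14} = 3 - \frac{1}{28} = \frac{83}{28} \approx 2.9643$)
$q{\left(J \right)} = 26$ ($q{\left(J \right)} = 1 + 5 \cdot 5 = 1 + 25 = 26$)
$a = \sqrt{93}$ ($a = \sqrt{26 + 67} = \sqrt{93} \approx 9.6436$)
$\left(15 + r{\left(0,f \right)}\right) a = \left(15 + 9\right) \sqrt{93} = 24 \sqrt{93}$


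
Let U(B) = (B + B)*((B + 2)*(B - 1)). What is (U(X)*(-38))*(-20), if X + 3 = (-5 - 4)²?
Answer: 730329600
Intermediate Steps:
X = 78 (X = -3 + (-5 - 4)² = -3 + (-9)² = -3 + 81 = 78)
U(B) = 2*B*(-1 + B)*(2 + B) (U(B) = (2*B)*((2 + B)*(-1 + B)) = (2*B)*((-1 + B)*(2 + B)) = 2*B*(-1 + B)*(2 + B))
(U(X)*(-38))*(-20) = ((2*78*(-2 + 78 + 78²))*(-38))*(-20) = ((2*78*(-2 + 78 + 6084))*(-38))*(-20) = ((2*78*6160)*(-38))*(-20) = (960960*(-38))*(-20) = -36516480*(-20) = 730329600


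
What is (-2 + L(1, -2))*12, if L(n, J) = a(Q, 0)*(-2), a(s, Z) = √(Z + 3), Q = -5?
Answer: -24 - 24*√3 ≈ -65.569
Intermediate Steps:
a(s, Z) = √(3 + Z)
L(n, J) = -2*√3 (L(n, J) = √(3 + 0)*(-2) = √3*(-2) = -2*√3)
(-2 + L(1, -2))*12 = (-2 - 2*√3)*12 = -24 - 24*√3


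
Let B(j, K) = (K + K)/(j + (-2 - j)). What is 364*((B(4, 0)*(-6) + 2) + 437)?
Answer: 159796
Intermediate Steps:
B(j, K) = -K (B(j, K) = (2*K)/(-2) = (2*K)*(-1/2) = -K)
364*((B(4, 0)*(-6) + 2) + 437) = 364*((-1*0*(-6) + 2) + 437) = 364*((0*(-6) + 2) + 437) = 364*((0 + 2) + 437) = 364*(2 + 437) = 364*439 = 159796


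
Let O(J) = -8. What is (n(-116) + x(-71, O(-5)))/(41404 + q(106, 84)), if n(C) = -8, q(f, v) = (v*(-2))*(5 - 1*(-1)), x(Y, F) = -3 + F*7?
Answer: -67/40396 ≈ -0.0016586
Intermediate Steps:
x(Y, F) = -3 + 7*F
q(f, v) = -12*v (q(f, v) = (-2*v)*(5 + 1) = -2*v*6 = -12*v)
(n(-116) + x(-71, O(-5)))/(41404 + q(106, 84)) = (-8 + (-3 + 7*(-8)))/(41404 - 12*84) = (-8 + (-3 - 56))/(41404 - 1008) = (-8 - 59)/40396 = -67*1/40396 = -67/40396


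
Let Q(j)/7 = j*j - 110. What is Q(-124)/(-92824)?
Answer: -53431/46412 ≈ -1.1512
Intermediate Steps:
Q(j) = -770 + 7*j**2 (Q(j) = 7*(j*j - 110) = 7*(j**2 - 110) = 7*(-110 + j**2) = -770 + 7*j**2)
Q(-124)/(-92824) = (-770 + 7*(-124)**2)/(-92824) = (-770 + 7*15376)*(-1/92824) = (-770 + 107632)*(-1/92824) = 106862*(-1/92824) = -53431/46412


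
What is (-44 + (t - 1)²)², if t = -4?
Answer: 361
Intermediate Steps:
(-44 + (t - 1)²)² = (-44 + (-4 - 1)²)² = (-44 + (-5)²)² = (-44 + 25)² = (-19)² = 361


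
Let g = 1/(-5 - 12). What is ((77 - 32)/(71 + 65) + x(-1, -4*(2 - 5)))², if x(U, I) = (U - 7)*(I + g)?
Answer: 167624809/18496 ≈ 9062.8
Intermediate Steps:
g = -1/17 (g = 1/(-17) = -1/17 ≈ -0.058824)
x(U, I) = (-7 + U)*(-1/17 + I) (x(U, I) = (U - 7)*(I - 1/17) = (-7 + U)*(-1/17 + I))
((77 - 32)/(71 + 65) + x(-1, -4*(2 - 5)))² = ((77 - 32)/(71 + 65) + (7/17 - (-28)*(2 - 5) - 1/17*(-1) - 4*(2 - 5)*(-1)))² = (45/136 + (7/17 - (-28)*(-3) + 1/17 - 4*(-3)*(-1)))² = (45*(1/136) + (7/17 - 7*12 + 1/17 + 12*(-1)))² = (45/136 + (7/17 - 84 + 1/17 - 12))² = (45/136 - 1624/17)² = (-12947/136)² = 167624809/18496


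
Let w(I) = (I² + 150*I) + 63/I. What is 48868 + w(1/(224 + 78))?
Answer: 6192249677/91204 ≈ 67895.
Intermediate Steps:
w(I) = I² + 63/I + 150*I
48868 + w(1/(224 + 78)) = 48868 + (63 + (1/(224 + 78))²*(150 + 1/(224 + 78)))/(1/(224 + 78)) = 48868 + (63 + (1/302)²*(150 + 1/302))/(1/302) = 48868 + 302*(63 + (1/91204)*(45301/302)) = 48868 + 302*(63 + 45301/27543608) = 48868 + 302*(1735292605/27543608) = 48868 + 1735292605/91204 = 6192249677/91204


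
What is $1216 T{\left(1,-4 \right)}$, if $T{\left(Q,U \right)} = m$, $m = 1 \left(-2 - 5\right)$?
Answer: $-8512$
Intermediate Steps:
$m = -7$ ($m = 1 \left(-7\right) = -7$)
$T{\left(Q,U \right)} = -7$
$1216 T{\left(1,-4 \right)} = 1216 \left(-7\right) = -8512$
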